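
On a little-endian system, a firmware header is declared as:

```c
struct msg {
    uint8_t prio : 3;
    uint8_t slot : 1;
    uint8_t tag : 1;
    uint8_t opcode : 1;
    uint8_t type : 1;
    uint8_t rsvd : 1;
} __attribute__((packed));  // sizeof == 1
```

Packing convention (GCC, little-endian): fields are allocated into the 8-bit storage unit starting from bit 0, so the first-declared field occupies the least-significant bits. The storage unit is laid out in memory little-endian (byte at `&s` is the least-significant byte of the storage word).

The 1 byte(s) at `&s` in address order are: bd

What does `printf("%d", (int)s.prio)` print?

[0]=0xbd (little-endian) → word 0xbd
prio:3 @ bit 0 → (0xbd>>0)&0x7 = 0x5  ←
slot:1 @ bit 3 → (0xbd>>3)&0x1 = 0x1
tag:1 @ bit 4 → (0xbd>>4)&0x1 = 0x1
opcode:1 @ bit 5 → (0xbd>>5)&0x1 = 0x1
type:1 @ bit 6 → (0xbd>>6)&0x1 = 0x0
rsvd:1 @ bit 7 → (0xbd>>7)&0x1 = 0x1

5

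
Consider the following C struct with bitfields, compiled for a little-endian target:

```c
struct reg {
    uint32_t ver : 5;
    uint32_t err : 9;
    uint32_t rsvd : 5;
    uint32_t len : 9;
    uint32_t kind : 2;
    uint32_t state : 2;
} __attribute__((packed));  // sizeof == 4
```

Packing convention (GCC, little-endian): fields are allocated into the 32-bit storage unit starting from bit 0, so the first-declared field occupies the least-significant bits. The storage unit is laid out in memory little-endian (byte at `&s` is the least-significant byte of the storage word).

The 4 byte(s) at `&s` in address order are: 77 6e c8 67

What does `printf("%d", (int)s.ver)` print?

[0]=0x77 [1]=0x6e [2]=0xc8 [3]=0x67 (little-endian) → word 0x67c86e77
ver:5 @ bit 0 → (0x67c86e77>>0)&0x1f = 0x17  ←
err:9 @ bit 5 → (0x67c86e77>>5)&0x1ff = 0x173
rsvd:5 @ bit 14 → (0x67c86e77>>14)&0x1f = 0x1
len:9 @ bit 19 → (0x67c86e77>>19)&0x1ff = 0xf9
kind:2 @ bit 28 → (0x67c86e77>>28)&0x3 = 0x2
state:2 @ bit 30 → (0x67c86e77>>30)&0x3 = 0x1

23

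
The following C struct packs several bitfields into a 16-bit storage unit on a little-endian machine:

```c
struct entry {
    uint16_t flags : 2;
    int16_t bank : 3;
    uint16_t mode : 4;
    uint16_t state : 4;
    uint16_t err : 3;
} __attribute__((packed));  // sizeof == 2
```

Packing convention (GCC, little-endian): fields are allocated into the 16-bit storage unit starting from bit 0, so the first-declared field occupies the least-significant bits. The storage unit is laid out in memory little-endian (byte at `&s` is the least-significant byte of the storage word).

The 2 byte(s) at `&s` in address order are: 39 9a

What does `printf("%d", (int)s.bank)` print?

[0]=0x39 [1]=0x9a (little-endian) → word 0x9a39
flags:2 @ bit 0 → (0x9a39>>0)&0x3 = 0x1
bank:3 @ bit 2 → (0x9a39>>2)&0x7 = 0x6  ←
mode:4 @ bit 5 → (0x9a39>>5)&0xf = 0x1
state:4 @ bit 9 → (0x9a39>>9)&0xf = 0xd
err:3 @ bit 13 → (0x9a39>>13)&0x7 = 0x4
bank signed 3b, MSB=1: 6 - 8 = -2

-2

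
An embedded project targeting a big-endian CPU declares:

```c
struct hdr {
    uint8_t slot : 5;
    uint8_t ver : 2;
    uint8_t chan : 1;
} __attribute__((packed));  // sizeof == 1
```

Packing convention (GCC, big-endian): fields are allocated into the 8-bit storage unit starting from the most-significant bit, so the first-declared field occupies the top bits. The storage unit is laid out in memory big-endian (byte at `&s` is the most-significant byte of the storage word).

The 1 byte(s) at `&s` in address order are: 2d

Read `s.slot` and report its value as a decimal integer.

[0]=0x2d (big-endian) → word 0x2d
slot:5 @ bit 3 → (0x2d>>3)&0x1f = 0x5  ←
ver:2 @ bit 1 → (0x2d>>1)&0x3 = 0x2
chan:1 @ bit 0 → (0x2d>>0)&0x1 = 0x1

5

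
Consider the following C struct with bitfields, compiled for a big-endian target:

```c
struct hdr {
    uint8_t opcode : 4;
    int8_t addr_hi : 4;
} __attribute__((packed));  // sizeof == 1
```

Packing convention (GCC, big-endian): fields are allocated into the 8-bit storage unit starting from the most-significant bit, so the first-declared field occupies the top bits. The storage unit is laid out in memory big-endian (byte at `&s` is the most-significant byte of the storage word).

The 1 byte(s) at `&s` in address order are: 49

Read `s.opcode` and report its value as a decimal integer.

[0]=0x49 (big-endian) → word 0x49
opcode:4 @ bit 4 → (0x49>>4)&0xf = 0x4  ←
addr_hi:4 @ bit 0 → (0x49>>0)&0xf = 0x9

4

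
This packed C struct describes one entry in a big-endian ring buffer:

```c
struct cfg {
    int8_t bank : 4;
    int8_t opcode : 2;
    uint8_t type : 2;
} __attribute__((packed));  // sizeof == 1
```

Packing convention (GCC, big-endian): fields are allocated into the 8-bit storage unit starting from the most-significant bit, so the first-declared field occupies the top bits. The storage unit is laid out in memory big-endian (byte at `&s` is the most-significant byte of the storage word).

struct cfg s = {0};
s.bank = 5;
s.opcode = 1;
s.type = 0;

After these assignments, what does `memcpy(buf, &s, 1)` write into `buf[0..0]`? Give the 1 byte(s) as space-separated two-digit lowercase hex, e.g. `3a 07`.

[4+:4] bank=5 & 0xf = 0x5; word=0x50
[2+:2] opcode=1 & 0x3 = 0x1; word=0x54
[0+:2] type=0 & 0x3 = 0x0; word=0x54
word = 0x54 → big-endian bytes:
  [0]=0x54

54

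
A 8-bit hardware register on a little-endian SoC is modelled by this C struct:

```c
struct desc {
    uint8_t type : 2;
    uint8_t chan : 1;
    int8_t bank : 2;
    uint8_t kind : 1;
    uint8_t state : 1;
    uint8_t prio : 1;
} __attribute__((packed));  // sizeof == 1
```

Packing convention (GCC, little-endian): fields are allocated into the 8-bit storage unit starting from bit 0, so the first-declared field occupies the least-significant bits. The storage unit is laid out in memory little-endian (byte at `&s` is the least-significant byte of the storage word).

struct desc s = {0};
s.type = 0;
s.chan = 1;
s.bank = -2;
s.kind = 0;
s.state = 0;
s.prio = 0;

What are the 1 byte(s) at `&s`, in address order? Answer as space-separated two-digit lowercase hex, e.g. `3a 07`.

type:2 = 0 → 0x0 << 0 → word 0x00
chan:1 = 1 → 0x1 << 2 → word 0x04
bank:2 = -2 → 0x2 << 3 → word 0x14
kind:1 = 0 → 0x0 << 5 → word 0x14
state:1 = 0 → 0x0 << 6 → word 0x14
prio:1 = 0 → 0x0 << 7 → word 0x14
word = 0x14 → little-endian bytes:
  [0]=0x14

14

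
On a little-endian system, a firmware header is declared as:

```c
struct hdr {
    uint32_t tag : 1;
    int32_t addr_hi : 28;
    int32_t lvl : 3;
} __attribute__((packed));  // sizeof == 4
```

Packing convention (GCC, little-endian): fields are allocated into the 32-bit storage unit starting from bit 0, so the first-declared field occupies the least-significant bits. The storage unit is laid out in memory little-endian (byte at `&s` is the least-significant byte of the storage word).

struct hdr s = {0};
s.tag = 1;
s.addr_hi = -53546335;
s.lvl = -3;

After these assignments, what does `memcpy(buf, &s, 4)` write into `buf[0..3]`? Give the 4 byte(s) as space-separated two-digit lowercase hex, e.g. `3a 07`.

43 e5 9d b9

tag (1b) val=1 bits=0x1 at bit 0: 0x00000001
addr_hi (28b) val=-53546335 bits=0xccef2a1 at bit 1: 0x199de543
lvl (3b) val=-3 bits=0x5 at bit 29: 0xb99de543
word = 0xb99de543 → little-endian bytes:
  [0]=0x43  [1]=0xe5  [2]=0x9d  [3]=0xb9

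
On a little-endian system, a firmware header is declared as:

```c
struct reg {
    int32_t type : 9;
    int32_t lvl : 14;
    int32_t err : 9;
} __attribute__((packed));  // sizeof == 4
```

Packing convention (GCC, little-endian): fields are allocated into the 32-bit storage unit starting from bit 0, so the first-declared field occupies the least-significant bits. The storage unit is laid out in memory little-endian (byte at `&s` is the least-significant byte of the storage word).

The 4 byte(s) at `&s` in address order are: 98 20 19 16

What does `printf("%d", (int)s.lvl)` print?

[0]=0x98 [1]=0x20 [2]=0x19 [3]=0x16 (little-endian) → word 0x16192098
type:9 @ bit 0 → (0x16192098>>0)&0x1ff = 0x98
lvl:14 @ bit 9 → (0x16192098>>9)&0x3fff = 0xc90  ←
err:9 @ bit 23 → (0x16192098>>23)&0x1ff = 0x2c
lvl signed 14b, MSB=0: value = 3216

3216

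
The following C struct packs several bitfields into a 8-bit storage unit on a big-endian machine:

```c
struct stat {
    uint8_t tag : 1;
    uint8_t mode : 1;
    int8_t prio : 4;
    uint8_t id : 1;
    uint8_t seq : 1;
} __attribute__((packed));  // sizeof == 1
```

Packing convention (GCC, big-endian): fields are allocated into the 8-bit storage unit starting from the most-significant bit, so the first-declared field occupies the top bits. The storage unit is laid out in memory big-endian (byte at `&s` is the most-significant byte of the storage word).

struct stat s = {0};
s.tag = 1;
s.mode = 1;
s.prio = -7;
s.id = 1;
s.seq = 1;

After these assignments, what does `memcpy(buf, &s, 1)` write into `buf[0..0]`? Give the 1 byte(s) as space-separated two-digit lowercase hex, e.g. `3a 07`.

tag:1 = 1 → 0x1 << 7 → word 0x80
mode:1 = 1 → 0x1 << 6 → word 0xc0
prio:4 = -7 → 0x9 << 2 → word 0xe4
id:1 = 1 → 0x1 << 1 → word 0xe6
seq:1 = 1 → 0x1 << 0 → word 0xe7
word = 0xe7 → big-endian bytes:
  [0]=0xe7

e7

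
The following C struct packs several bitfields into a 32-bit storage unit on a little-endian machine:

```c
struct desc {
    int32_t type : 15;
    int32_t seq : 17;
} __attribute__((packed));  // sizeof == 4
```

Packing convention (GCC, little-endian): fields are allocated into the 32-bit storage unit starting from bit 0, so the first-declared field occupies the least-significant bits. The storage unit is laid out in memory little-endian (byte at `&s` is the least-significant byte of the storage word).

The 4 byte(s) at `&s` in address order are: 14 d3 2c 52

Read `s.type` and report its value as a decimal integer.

[0]=0x14 [1]=0xd3 [2]=0x2c [3]=0x52 (little-endian) → word 0x522cd314
type:15 @ bit 0 → (0x522cd314>>0)&0x7fff = 0x5314  ←
seq:17 @ bit 15 → (0x522cd314>>15)&0x1ffff = 0xa459
type signed 15b, MSB=1: 21268 - 32768 = -11500

-11500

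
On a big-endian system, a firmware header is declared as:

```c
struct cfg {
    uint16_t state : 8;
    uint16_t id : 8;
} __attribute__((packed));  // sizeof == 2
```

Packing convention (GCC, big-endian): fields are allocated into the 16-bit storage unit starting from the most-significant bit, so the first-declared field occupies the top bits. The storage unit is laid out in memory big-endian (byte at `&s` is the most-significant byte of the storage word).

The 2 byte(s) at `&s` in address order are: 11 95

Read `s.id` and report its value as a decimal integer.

[0]=0x11 [1]=0x95 (big-endian) → word 0x1195
state:8 @ bit 8 → (0x1195>>8)&0xff = 0x11
id:8 @ bit 0 → (0x1195>>0)&0xff = 0x95  ←

149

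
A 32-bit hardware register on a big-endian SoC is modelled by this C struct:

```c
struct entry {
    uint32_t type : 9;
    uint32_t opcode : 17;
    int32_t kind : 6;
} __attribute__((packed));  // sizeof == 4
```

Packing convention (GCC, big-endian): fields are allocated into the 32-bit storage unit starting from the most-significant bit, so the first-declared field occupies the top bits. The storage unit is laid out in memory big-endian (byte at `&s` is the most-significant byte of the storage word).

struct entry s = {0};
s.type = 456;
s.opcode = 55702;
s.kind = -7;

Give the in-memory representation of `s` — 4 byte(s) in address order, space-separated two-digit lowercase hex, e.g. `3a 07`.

e4 36 65 b9

type:9 = 456 → 0x1c8 << 23 → word 0xe4000000
opcode:17 = 55702 → 0xd996 << 6 → word 0xe4366580
kind:6 = -7 → 0x39 << 0 → word 0xe43665b9
word = 0xe43665b9 → big-endian bytes:
  [0]=0xe4  [1]=0x36  [2]=0x65  [3]=0xb9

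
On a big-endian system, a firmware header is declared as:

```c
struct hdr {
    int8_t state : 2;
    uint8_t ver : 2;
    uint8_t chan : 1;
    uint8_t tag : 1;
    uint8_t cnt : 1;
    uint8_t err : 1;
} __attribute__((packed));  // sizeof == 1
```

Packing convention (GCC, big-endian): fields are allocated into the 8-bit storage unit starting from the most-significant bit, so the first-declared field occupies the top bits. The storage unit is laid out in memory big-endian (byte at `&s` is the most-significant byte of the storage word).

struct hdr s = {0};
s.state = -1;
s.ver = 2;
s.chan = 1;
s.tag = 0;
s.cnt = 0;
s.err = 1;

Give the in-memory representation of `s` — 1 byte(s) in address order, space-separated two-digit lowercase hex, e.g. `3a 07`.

e9

state (2b) val=-1 bits=0x3 at bit 6: 0xc0
ver (2b) val=2 bits=0x2 at bit 4: 0xe0
chan (1b) val=1 bits=0x1 at bit 3: 0xe8
tag (1b) val=0 bits=0x0 at bit 2: 0xe8
cnt (1b) val=0 bits=0x0 at bit 1: 0xe8
err (1b) val=1 bits=0x1 at bit 0: 0xe9
word = 0xe9 → big-endian bytes:
  [0]=0xe9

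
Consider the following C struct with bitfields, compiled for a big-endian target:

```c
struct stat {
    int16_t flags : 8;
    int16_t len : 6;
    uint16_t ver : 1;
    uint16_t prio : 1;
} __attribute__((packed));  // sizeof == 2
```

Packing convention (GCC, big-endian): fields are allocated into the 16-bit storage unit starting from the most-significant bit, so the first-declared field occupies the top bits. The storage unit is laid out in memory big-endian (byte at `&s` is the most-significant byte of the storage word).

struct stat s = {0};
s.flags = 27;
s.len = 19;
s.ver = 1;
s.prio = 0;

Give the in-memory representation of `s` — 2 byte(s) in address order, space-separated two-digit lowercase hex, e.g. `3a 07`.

1b 4e

[8+:8] flags=27 & 0xff = 0x1b; word=0x1b00
[2+:6] len=19 & 0x3f = 0x13; word=0x1b4c
[1+:1] ver=1 & 0x1 = 0x1; word=0x1b4e
[0+:1] prio=0 & 0x1 = 0x0; word=0x1b4e
word = 0x1b4e → big-endian bytes:
  [0]=0x1b  [1]=0x4e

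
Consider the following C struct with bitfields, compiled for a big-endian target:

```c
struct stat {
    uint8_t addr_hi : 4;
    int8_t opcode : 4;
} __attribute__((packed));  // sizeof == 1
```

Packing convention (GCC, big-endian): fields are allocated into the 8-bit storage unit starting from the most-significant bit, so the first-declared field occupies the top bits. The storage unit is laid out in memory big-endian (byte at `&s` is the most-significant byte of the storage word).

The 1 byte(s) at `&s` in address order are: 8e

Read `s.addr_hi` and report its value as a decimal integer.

8

[0]=0x8e (big-endian) → word 0x8e
addr_hi:4 @ bit 4 → (0x8e>>4)&0xf = 0x8  ←
opcode:4 @ bit 0 → (0x8e>>0)&0xf = 0xe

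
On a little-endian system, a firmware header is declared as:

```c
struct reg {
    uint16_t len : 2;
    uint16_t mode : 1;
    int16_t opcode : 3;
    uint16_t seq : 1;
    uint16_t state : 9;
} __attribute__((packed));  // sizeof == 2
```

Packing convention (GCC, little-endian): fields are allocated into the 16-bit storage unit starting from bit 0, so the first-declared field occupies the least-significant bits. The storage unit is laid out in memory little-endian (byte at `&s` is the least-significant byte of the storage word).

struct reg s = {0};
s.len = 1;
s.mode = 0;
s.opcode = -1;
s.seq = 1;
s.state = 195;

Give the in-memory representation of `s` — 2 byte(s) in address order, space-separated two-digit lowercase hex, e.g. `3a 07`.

f9 61

[0+:2] len=1 & 0x3 = 0x1; word=0x0001
[2+:1] mode=0 & 0x1 = 0x0; word=0x0001
[3+:3] opcode=-1 & 0x7 = 0x7; word=0x0039
[6+:1] seq=1 & 0x1 = 0x1; word=0x0079
[7+:9] state=195 & 0x1ff = 0xc3; word=0x61f9
word = 0x61f9 → little-endian bytes:
  [0]=0xf9  [1]=0x61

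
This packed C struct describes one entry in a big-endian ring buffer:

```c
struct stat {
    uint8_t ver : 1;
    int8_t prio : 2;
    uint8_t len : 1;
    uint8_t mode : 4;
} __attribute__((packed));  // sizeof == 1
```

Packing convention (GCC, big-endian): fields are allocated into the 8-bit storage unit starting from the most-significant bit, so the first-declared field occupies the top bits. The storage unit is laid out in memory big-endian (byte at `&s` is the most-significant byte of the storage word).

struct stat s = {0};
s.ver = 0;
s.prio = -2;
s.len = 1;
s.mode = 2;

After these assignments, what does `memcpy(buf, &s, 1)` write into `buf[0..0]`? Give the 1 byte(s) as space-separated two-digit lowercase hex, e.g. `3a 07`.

[7+:1] ver=0 & 0x1 = 0x0; word=0x00
[5+:2] prio=-2 & 0x3 = 0x2; word=0x40
[4+:1] len=1 & 0x1 = 0x1; word=0x50
[0+:4] mode=2 & 0xf = 0x2; word=0x52
word = 0x52 → big-endian bytes:
  [0]=0x52

52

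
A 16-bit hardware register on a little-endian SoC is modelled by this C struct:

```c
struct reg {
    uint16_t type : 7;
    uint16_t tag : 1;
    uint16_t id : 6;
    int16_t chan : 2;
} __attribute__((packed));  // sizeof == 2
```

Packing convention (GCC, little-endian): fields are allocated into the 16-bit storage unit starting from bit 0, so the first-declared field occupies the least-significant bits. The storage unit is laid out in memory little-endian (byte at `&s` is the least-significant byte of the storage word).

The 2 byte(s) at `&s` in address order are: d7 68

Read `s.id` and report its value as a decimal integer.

[0]=0xd7 [1]=0x68 (little-endian) → word 0x68d7
type:7 @ bit 0 → (0x68d7>>0)&0x7f = 0x57
tag:1 @ bit 7 → (0x68d7>>7)&0x1 = 0x1
id:6 @ bit 8 → (0x68d7>>8)&0x3f = 0x28  ←
chan:2 @ bit 14 → (0x68d7>>14)&0x3 = 0x1

40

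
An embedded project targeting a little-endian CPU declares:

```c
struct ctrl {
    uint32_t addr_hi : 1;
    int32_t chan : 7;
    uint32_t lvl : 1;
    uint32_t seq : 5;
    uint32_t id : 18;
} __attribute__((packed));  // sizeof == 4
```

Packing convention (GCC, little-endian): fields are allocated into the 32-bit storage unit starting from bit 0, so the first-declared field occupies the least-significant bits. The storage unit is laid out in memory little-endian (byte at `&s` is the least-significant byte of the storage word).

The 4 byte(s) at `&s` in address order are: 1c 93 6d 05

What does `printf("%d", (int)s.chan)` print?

[0]=0x1c [1]=0x93 [2]=0x6d [3]=0x05 (little-endian) → word 0x056d931c
addr_hi:1 @ bit 0 → (0x056d931c>>0)&0x1 = 0x0
chan:7 @ bit 1 → (0x056d931c>>1)&0x7f = 0xe  ←
lvl:1 @ bit 8 → (0x056d931c>>8)&0x1 = 0x1
seq:5 @ bit 9 → (0x056d931c>>9)&0x1f = 0x9
id:18 @ bit 14 → (0x056d931c>>14)&0x3ffff = 0x15b6
chan signed 7b, MSB=0: value = 14

14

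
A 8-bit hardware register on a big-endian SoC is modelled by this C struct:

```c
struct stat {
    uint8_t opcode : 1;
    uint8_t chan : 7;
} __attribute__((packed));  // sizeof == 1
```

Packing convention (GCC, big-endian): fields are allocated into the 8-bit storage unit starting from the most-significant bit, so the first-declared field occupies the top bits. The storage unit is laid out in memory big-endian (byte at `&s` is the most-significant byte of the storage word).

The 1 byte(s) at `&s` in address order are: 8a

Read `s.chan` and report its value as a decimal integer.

10

[0]=0x8a (big-endian) → word 0x8a
opcode:1 @ bit 7 → (0x8a>>7)&0x1 = 0x1
chan:7 @ bit 0 → (0x8a>>0)&0x7f = 0xa  ←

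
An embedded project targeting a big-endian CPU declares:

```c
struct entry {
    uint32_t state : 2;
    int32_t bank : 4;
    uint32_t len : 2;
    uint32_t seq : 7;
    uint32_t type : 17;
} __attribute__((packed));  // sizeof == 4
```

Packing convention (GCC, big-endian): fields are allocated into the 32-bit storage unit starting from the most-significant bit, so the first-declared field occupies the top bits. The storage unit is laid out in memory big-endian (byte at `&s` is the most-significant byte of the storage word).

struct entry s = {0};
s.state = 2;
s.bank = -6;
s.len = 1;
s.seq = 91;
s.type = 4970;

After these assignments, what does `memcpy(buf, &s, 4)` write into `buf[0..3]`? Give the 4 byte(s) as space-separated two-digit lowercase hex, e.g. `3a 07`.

a9 b6 13 6a

[30+:2] state=2 & 0x3 = 0x2; word=0x80000000
[26+:4] bank=-6 & 0xf = 0xa; word=0xa8000000
[24+:2] len=1 & 0x3 = 0x1; word=0xa9000000
[17+:7] seq=91 & 0x7f = 0x5b; word=0xa9b60000
[0+:17] type=4970 & 0x1ffff = 0x136a; word=0xa9b6136a
word = 0xa9b6136a → big-endian bytes:
  [0]=0xa9  [1]=0xb6  [2]=0x13  [3]=0x6a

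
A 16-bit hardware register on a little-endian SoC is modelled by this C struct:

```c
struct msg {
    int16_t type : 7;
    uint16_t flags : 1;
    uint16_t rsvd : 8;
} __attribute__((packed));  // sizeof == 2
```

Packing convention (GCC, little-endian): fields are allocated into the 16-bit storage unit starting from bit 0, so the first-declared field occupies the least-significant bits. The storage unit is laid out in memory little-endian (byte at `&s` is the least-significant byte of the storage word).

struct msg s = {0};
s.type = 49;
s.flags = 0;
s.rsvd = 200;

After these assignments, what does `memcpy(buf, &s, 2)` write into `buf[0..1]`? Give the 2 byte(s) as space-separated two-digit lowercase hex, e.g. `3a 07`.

31 c8

type:7 = 49 → 0x31 << 0 → word 0x0031
flags:1 = 0 → 0x0 << 7 → word 0x0031
rsvd:8 = 200 → 0xc8 << 8 → word 0xc831
word = 0xc831 → little-endian bytes:
  [0]=0x31  [1]=0xc8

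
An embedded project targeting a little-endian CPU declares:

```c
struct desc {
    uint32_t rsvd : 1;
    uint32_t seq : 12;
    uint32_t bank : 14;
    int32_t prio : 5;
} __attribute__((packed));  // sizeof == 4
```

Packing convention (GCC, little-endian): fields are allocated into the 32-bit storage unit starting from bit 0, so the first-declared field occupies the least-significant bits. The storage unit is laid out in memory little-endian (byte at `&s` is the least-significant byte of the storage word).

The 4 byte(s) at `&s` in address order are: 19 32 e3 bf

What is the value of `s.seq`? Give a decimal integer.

[0]=0x19 [1]=0x32 [2]=0xe3 [3]=0xbf (little-endian) → word 0xbfe33219
rsvd [0+:1] = (word>>0) & 0x1 = 1
seq [1+:12] = (word>>1) & 0xfff = 2316  ←
bank [13+:14] = (word>>13) & 0x3fff = 16153
prio [27+:5] = (word>>27) & 0x1f = 23

2316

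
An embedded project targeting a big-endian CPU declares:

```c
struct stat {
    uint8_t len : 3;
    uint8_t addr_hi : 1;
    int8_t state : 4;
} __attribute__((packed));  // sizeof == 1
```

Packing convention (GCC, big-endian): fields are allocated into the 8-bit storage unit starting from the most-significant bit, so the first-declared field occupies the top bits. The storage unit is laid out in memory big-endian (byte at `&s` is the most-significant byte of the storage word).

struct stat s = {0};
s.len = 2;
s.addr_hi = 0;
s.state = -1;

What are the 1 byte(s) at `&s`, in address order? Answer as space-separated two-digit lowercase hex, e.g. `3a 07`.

4f

len:3 = 2 → 0x2 << 5 → word 0x40
addr_hi:1 = 0 → 0x0 << 4 → word 0x40
state:4 = -1 → 0xf << 0 → word 0x4f
word = 0x4f → big-endian bytes:
  [0]=0x4f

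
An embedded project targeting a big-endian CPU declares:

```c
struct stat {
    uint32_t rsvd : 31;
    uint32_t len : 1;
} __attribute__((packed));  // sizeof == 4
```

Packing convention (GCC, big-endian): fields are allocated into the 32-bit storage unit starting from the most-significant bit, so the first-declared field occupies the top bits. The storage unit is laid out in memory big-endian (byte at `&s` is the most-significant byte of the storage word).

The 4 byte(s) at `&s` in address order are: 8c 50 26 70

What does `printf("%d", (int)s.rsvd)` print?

1177031480

[0]=0x8c [1]=0x50 [2]=0x26 [3]=0x70 (big-endian) → word 0x8c502670
rsvd [1+:31] = (word>>1) & 0x7fffffff = 1177031480  ←
len [0+:1] = (word>>0) & 0x1 = 0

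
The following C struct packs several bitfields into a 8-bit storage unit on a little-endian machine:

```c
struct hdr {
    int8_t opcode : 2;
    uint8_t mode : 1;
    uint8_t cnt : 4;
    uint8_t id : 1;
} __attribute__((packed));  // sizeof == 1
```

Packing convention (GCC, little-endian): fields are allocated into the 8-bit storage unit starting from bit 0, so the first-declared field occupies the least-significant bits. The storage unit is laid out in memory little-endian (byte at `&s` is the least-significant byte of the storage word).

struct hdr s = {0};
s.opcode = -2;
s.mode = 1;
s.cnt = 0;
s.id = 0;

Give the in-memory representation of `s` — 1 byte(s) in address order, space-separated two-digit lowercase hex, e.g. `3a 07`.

opcode:2 = -2 → 0x2 << 0 → word 0x02
mode:1 = 1 → 0x1 << 2 → word 0x06
cnt:4 = 0 → 0x0 << 3 → word 0x06
id:1 = 0 → 0x0 << 7 → word 0x06
word = 0x06 → little-endian bytes:
  [0]=0x06

06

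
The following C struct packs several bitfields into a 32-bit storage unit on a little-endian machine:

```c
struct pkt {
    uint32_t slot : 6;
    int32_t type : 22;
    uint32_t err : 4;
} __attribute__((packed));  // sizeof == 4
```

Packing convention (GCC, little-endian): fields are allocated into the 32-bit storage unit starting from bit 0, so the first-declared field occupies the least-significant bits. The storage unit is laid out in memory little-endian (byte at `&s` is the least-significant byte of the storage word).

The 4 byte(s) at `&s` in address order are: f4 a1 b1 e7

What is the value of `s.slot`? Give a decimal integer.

52

[0]=0xf4 [1]=0xa1 [2]=0xb1 [3]=0xe7 (little-endian) → word 0xe7b1a1f4
slot [0+:6] = (word>>0) & 0x3f = 52  ←
type [6+:22] = (word>>6) & 0x3fffff = 2016903
err [28+:4] = (word>>28) & 0xf = 14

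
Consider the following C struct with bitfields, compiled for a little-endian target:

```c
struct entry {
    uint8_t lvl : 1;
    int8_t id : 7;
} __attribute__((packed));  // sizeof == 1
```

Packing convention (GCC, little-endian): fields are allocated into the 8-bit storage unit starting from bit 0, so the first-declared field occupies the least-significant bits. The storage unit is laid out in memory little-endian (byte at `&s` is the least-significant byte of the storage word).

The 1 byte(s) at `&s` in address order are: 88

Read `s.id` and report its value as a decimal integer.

-60

[0]=0x88 (little-endian) → word 0x88
lvl:1 @ bit 0 → (0x88>>0)&0x1 = 0x0
id:7 @ bit 1 → (0x88>>1)&0x7f = 0x44  ←
id signed 7b, MSB=1: 68 - 128 = -60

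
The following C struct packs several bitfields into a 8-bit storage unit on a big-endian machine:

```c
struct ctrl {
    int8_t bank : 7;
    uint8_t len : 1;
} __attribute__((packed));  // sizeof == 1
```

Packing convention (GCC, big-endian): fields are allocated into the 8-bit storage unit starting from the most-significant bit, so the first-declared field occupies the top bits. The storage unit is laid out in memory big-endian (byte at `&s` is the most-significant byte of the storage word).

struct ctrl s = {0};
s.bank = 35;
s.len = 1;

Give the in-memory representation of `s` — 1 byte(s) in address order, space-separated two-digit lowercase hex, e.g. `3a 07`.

47

bank:7 = 35 → 0x23 << 1 → word 0x46
len:1 = 1 → 0x1 << 0 → word 0x47
word = 0x47 → big-endian bytes:
  [0]=0x47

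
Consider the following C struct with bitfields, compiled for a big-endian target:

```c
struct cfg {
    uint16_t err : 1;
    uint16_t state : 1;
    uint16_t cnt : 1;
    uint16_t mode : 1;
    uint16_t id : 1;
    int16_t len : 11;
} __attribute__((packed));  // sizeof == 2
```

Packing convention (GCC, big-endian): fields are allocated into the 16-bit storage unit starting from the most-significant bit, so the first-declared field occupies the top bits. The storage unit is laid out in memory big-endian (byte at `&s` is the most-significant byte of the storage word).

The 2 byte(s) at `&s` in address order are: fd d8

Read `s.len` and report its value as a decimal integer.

-552

[0]=0xfd [1]=0xd8 (big-endian) → word 0xfdd8
err:1 @ bit 15 → (0xfdd8>>15)&0x1 = 0x1
state:1 @ bit 14 → (0xfdd8>>14)&0x1 = 0x1
cnt:1 @ bit 13 → (0xfdd8>>13)&0x1 = 0x1
mode:1 @ bit 12 → (0xfdd8>>12)&0x1 = 0x1
id:1 @ bit 11 → (0xfdd8>>11)&0x1 = 0x1
len:11 @ bit 0 → (0xfdd8>>0)&0x7ff = 0x5d8  ←
len signed 11b, MSB=1: 1496 - 2048 = -552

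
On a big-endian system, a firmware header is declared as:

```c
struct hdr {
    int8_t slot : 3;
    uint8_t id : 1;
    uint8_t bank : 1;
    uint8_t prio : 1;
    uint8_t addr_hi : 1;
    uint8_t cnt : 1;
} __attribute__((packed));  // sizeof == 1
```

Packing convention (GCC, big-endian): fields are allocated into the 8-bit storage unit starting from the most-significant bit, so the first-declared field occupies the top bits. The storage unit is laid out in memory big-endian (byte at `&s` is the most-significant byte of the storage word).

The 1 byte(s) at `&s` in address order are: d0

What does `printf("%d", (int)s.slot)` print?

[0]=0xd0 (big-endian) → word 0xd0
slot:3 @ bit 5 → (0xd0>>5)&0x7 = 0x6  ←
id:1 @ bit 4 → (0xd0>>4)&0x1 = 0x1
bank:1 @ bit 3 → (0xd0>>3)&0x1 = 0x0
prio:1 @ bit 2 → (0xd0>>2)&0x1 = 0x0
addr_hi:1 @ bit 1 → (0xd0>>1)&0x1 = 0x0
cnt:1 @ bit 0 → (0xd0>>0)&0x1 = 0x0
slot signed 3b, MSB=1: 6 - 8 = -2

-2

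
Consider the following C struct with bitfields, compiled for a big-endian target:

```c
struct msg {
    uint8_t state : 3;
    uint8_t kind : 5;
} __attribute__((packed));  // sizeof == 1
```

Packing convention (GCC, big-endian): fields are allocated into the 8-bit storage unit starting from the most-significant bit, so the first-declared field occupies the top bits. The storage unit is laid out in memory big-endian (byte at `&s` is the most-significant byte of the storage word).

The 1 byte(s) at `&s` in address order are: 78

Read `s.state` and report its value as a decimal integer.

[0]=0x78 (big-endian) → word 0x78
state:3 @ bit 5 → (0x78>>5)&0x7 = 0x3  ←
kind:5 @ bit 0 → (0x78>>0)&0x1f = 0x18

3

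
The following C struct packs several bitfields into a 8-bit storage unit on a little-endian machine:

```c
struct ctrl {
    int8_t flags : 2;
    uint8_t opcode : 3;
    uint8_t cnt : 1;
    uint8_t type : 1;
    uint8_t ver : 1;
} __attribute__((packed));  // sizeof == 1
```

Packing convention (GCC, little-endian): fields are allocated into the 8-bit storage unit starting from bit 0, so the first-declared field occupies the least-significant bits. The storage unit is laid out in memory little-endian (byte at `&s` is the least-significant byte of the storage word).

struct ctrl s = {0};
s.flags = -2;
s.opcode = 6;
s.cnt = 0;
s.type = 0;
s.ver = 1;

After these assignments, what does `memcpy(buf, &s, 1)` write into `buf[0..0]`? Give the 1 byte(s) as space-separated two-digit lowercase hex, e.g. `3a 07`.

flags:2 = -2 → 0x2 << 0 → word 0x02
opcode:3 = 6 → 0x6 << 2 → word 0x1a
cnt:1 = 0 → 0x0 << 5 → word 0x1a
type:1 = 0 → 0x0 << 6 → word 0x1a
ver:1 = 1 → 0x1 << 7 → word 0x9a
word = 0x9a → little-endian bytes:
  [0]=0x9a

9a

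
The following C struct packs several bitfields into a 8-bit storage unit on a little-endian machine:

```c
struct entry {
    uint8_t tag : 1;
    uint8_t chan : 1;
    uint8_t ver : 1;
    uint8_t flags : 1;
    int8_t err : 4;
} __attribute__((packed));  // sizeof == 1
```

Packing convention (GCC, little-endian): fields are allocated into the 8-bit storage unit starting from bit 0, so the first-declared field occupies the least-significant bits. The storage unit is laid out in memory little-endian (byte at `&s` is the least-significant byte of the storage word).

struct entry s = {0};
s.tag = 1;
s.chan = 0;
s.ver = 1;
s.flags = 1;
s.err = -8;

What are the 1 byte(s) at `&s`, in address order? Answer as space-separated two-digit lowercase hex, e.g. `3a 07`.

[0+:1] tag=1 & 0x1 = 0x1; word=0x01
[1+:1] chan=0 & 0x1 = 0x0; word=0x01
[2+:1] ver=1 & 0x1 = 0x1; word=0x05
[3+:1] flags=1 & 0x1 = 0x1; word=0x0d
[4+:4] err=-8 & 0xf = 0x8; word=0x8d
word = 0x8d → little-endian bytes:
  [0]=0x8d

8d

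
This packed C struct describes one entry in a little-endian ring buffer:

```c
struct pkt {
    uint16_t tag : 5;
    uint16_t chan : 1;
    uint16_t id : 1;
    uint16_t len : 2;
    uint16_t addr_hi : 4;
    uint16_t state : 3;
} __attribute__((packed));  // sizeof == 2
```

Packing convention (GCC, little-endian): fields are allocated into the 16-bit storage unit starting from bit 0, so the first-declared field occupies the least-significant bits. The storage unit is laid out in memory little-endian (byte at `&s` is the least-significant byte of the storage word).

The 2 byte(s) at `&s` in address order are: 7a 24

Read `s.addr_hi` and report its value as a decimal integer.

[0]=0x7a [1]=0x24 (little-endian) → word 0x247a
tag:5 @ bit 0 → (0x247a>>0)&0x1f = 0x1a
chan:1 @ bit 5 → (0x247a>>5)&0x1 = 0x1
id:1 @ bit 6 → (0x247a>>6)&0x1 = 0x1
len:2 @ bit 7 → (0x247a>>7)&0x3 = 0x0
addr_hi:4 @ bit 9 → (0x247a>>9)&0xf = 0x2  ←
state:3 @ bit 13 → (0x247a>>13)&0x7 = 0x1

2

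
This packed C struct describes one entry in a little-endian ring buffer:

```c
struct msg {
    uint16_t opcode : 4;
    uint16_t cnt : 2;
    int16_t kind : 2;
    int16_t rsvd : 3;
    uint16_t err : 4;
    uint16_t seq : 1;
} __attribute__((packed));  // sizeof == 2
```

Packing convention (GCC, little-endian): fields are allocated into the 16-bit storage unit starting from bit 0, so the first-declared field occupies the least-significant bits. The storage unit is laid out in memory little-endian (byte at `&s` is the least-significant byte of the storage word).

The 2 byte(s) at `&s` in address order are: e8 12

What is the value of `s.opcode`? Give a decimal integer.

[0]=0xe8 [1]=0x12 (little-endian) → word 0x12e8
opcode:4 @ bit 0 → (0x12e8>>0)&0xf = 0x8  ←
cnt:2 @ bit 4 → (0x12e8>>4)&0x3 = 0x2
kind:2 @ bit 6 → (0x12e8>>6)&0x3 = 0x3
rsvd:3 @ bit 8 → (0x12e8>>8)&0x7 = 0x2
err:4 @ bit 11 → (0x12e8>>11)&0xf = 0x2
seq:1 @ bit 15 → (0x12e8>>15)&0x1 = 0x0

8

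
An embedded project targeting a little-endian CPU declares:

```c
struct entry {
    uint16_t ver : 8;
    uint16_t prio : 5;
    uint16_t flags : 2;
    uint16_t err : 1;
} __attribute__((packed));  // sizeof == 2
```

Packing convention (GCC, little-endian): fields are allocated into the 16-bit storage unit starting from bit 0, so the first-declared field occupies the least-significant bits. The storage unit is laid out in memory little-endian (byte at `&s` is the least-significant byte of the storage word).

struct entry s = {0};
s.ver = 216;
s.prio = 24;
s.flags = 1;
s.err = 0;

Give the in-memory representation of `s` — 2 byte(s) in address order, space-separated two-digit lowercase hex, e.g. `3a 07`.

d8 38

ver (8b) val=216 bits=0xd8 at bit 0: 0x00d8
prio (5b) val=24 bits=0x18 at bit 8: 0x18d8
flags (2b) val=1 bits=0x1 at bit 13: 0x38d8
err (1b) val=0 bits=0x0 at bit 15: 0x38d8
word = 0x38d8 → little-endian bytes:
  [0]=0xd8  [1]=0x38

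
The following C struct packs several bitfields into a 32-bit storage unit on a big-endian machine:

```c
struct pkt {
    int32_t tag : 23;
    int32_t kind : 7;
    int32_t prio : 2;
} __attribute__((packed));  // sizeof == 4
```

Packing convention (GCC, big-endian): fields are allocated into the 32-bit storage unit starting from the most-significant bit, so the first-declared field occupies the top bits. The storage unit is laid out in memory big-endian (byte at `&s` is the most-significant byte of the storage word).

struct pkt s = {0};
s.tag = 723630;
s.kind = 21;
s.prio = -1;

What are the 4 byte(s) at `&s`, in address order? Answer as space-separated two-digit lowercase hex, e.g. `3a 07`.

tag:23 = 723630 → 0xb0aae << 9 → word 0x16155c00
kind:7 = 21 → 0x15 << 2 → word 0x16155c54
prio:2 = -1 → 0x3 << 0 → word 0x16155c57
word = 0x16155c57 → big-endian bytes:
  [0]=0x16  [1]=0x15  [2]=0x5c  [3]=0x57

16 15 5c 57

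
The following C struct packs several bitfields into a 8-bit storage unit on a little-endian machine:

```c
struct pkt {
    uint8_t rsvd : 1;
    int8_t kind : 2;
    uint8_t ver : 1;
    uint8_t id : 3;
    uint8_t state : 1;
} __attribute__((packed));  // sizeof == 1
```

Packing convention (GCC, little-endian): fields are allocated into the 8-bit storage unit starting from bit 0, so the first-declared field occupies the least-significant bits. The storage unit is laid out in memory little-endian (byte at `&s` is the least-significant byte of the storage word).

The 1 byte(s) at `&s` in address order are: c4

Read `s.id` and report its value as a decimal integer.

[0]=0xc4 (little-endian) → word 0xc4
rsvd:1 @ bit 0 → (0xc4>>0)&0x1 = 0x0
kind:2 @ bit 1 → (0xc4>>1)&0x3 = 0x2
ver:1 @ bit 3 → (0xc4>>3)&0x1 = 0x0
id:3 @ bit 4 → (0xc4>>4)&0x7 = 0x4  ←
state:1 @ bit 7 → (0xc4>>7)&0x1 = 0x1

4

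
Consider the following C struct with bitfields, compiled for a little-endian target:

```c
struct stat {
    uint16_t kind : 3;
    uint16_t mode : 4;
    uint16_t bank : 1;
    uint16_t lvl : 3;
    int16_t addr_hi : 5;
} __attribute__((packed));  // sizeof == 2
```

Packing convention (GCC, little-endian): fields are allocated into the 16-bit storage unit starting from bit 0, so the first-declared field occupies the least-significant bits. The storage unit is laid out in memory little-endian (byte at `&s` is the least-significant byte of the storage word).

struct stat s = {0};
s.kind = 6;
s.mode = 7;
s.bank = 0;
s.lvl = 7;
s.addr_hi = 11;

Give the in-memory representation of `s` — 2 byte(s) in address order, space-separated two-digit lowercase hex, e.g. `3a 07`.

kind (3b) val=6 bits=0x6 at bit 0: 0x0006
mode (4b) val=7 bits=0x7 at bit 3: 0x003e
bank (1b) val=0 bits=0x0 at bit 7: 0x003e
lvl (3b) val=7 bits=0x7 at bit 8: 0x073e
addr_hi (5b) val=11 bits=0xb at bit 11: 0x5f3e
word = 0x5f3e → little-endian bytes:
  [0]=0x3e  [1]=0x5f

3e 5f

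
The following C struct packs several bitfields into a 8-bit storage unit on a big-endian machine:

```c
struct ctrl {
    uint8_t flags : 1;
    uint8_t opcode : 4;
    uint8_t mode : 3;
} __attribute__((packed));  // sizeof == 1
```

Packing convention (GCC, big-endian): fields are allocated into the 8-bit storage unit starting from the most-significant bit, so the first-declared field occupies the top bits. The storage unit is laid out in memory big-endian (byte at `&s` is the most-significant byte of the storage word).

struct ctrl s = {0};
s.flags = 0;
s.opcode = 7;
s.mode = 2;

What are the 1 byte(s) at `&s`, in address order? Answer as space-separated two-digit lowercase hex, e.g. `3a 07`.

flags (1b) val=0 bits=0x0 at bit 7: 0x00
opcode (4b) val=7 bits=0x7 at bit 3: 0x38
mode (3b) val=2 bits=0x2 at bit 0: 0x3a
word = 0x3a → big-endian bytes:
  [0]=0x3a

3a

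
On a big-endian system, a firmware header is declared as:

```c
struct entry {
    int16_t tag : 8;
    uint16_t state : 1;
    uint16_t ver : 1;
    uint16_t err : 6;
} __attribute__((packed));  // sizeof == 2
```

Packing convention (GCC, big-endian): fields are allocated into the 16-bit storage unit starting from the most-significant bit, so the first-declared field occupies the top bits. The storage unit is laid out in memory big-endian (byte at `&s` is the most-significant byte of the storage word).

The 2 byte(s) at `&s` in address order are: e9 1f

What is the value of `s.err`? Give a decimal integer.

[0]=0xe9 [1]=0x1f (big-endian) → word 0xe91f
tag [8+:8] = (word>>8) & 0xff = 233
state [7+:1] = (word>>7) & 0x1 = 0
ver [6+:1] = (word>>6) & 0x1 = 0
err [0+:6] = (word>>0) & 0x3f = 31  ←

31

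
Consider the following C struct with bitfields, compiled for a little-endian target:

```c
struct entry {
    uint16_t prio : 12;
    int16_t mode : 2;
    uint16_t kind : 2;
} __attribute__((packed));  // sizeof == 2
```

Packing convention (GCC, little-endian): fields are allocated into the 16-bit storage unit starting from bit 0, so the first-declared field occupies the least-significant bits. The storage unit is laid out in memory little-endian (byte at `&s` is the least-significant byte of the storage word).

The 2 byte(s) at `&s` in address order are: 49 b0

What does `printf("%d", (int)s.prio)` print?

73

[0]=0x49 [1]=0xb0 (little-endian) → word 0xb049
prio:12 @ bit 0 → (0xb049>>0)&0xfff = 0x49  ←
mode:2 @ bit 12 → (0xb049>>12)&0x3 = 0x3
kind:2 @ bit 14 → (0xb049>>14)&0x3 = 0x2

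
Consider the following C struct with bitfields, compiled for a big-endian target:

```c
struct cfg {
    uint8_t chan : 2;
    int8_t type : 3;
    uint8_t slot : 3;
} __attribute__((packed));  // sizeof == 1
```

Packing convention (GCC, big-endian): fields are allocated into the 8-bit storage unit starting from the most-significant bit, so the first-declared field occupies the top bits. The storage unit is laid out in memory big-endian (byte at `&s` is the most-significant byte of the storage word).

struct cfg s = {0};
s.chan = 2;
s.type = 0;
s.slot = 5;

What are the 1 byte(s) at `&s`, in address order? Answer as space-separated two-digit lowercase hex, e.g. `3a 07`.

85

[6+:2] chan=2 & 0x3 = 0x2; word=0x80
[3+:3] type=0 & 0x7 = 0x0; word=0x80
[0+:3] slot=5 & 0x7 = 0x5; word=0x85
word = 0x85 → big-endian bytes:
  [0]=0x85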